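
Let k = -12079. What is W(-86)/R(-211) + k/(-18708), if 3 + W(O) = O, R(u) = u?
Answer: 4213681/3947388 ≈ 1.0675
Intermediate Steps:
W(O) = -3 + O
W(-86)/R(-211) + k/(-18708) = (-3 - 86)/(-211) - 12079/(-18708) = -89*(-1/211) - 12079*(-1/18708) = 89/211 + 12079/18708 = 4213681/3947388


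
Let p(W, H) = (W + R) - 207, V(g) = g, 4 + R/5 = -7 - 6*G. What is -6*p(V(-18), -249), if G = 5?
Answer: 2580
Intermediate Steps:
R = -205 (R = -20 + 5*(-7 - 6*5) = -20 + 5*(-7 - 30) = -20 + 5*(-37) = -20 - 185 = -205)
p(W, H) = -412 + W (p(W, H) = (W - 205) - 207 = (-205 + W) - 207 = -412 + W)
-6*p(V(-18), -249) = -6*(-412 - 18) = -6*(-430) = 2580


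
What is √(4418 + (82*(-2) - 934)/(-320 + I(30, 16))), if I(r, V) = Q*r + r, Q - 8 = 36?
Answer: √1171481315/515 ≈ 66.460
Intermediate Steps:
Q = 44 (Q = 8 + 36 = 44)
I(r, V) = 45*r (I(r, V) = 44*r + r = 45*r)
√(4418 + (82*(-2) - 934)/(-320 + I(30, 16))) = √(4418 + (82*(-2) - 934)/(-320 + 45*30)) = √(4418 + (-164 - 934)/(-320 + 1350)) = √(4418 - 1098/1030) = √(4418 - 1098*1/1030) = √(4418 - 549/515) = √(2274721/515) = √1171481315/515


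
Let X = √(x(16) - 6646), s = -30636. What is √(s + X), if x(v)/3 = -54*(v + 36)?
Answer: √(-30636 + I*√15070) ≈ 0.3507 + 175.03*I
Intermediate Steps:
x(v) = -5832 - 162*v (x(v) = 3*(-54*(v + 36)) = 3*(-54*(36 + v)) = 3*(-1944 - 54*v) = -5832 - 162*v)
X = I*√15070 (X = √((-5832 - 162*16) - 6646) = √((-5832 - 2592) - 6646) = √(-8424 - 6646) = √(-15070) = I*√15070 ≈ 122.76*I)
√(s + X) = √(-30636 + I*√15070)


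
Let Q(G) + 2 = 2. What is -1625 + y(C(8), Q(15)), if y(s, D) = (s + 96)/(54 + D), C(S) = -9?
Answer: -29221/18 ≈ -1623.4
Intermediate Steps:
Q(G) = 0 (Q(G) = -2 + 2 = 0)
y(s, D) = (96 + s)/(54 + D)
-1625 + y(C(8), Q(15)) = -1625 + (96 - 9)/(54 + 0) = -1625 + 87/54 = -1625 + (1/54)*87 = -1625 + 29/18 = -29221/18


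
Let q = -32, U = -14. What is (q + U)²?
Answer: 2116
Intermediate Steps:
(q + U)² = (-32 - 14)² = (-46)² = 2116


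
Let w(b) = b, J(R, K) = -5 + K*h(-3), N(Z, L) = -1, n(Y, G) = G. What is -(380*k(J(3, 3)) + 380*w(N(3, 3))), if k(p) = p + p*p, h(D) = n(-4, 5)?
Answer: -41420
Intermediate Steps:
h(D) = 5
J(R, K) = -5 + 5*K (J(R, K) = -5 + K*5 = -5 + 5*K)
k(p) = p + p²
-(380*k(J(3, 3)) + 380*w(N(3, 3))) = -(-380 + 380*(1 + (-5 + 5*3))*(-5 + 5*3)) = -(-380 + 380*(1 + (-5 + 15))*(-5 + 15)) = -(-380 + 3800*(1 + 10)) = -380/(1/(10*11 - 1)) = -380/(1/(110 - 1)) = -380/(1/109) = -380/1/109 = -380*109 = -41420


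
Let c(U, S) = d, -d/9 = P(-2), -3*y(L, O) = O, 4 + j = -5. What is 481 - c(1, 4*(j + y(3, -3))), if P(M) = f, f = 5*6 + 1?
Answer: 760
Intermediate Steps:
j = -9 (j = -4 - 5 = -9)
y(L, O) = -O/3
f = 31 (f = 30 + 1 = 31)
P(M) = 31
d = -279 (d = -9*31 = -279)
c(U, S) = -279
481 - c(1, 4*(j + y(3, -3))) = 481 - 1*(-279) = 481 + 279 = 760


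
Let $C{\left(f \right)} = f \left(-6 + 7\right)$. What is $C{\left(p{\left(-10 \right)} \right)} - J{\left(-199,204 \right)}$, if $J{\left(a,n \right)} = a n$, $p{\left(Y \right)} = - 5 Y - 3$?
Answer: $40643$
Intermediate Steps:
$p{\left(Y \right)} = -3 - 5 Y$
$C{\left(f \right)} = f$ ($C{\left(f \right)} = f 1 = f$)
$C{\left(p{\left(-10 \right)} \right)} - J{\left(-199,204 \right)} = \left(-3 - -50\right) - \left(-199\right) 204 = \left(-3 + 50\right) - -40596 = 47 + 40596 = 40643$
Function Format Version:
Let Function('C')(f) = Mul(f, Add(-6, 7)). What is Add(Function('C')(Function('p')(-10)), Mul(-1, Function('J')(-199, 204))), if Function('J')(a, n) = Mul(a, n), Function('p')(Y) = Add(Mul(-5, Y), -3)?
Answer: 40643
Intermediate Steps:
Function('p')(Y) = Add(-3, Mul(-5, Y))
Function('C')(f) = f (Function('C')(f) = Mul(f, 1) = f)
Add(Function('C')(Function('p')(-10)), Mul(-1, Function('J')(-199, 204))) = Add(Add(-3, Mul(-5, -10)), Mul(-1, Mul(-199, 204))) = Add(Add(-3, 50), Mul(-1, -40596)) = Add(47, 40596) = 40643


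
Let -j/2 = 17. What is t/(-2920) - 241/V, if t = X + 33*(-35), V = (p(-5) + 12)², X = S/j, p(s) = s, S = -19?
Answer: -22003181/4864720 ≈ -4.5230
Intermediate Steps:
j = -34 (j = -2*17 = -34)
X = 19/34 (X = -19/(-34) = -19*(-1/34) = 19/34 ≈ 0.55882)
V = 49 (V = (-5 + 12)² = 7² = 49)
t = -39251/34 (t = 19/34 + 33*(-35) = 19/34 - 1155 = -39251/34 ≈ -1154.4)
t/(-2920) - 241/V = -39251/34/(-2920) - 241/49 = -39251/34*(-1/2920) - 241*1/49 = 39251/99280 - 241/49 = -22003181/4864720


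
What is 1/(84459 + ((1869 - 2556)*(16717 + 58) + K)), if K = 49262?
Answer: -1/11390704 ≈ -8.7791e-8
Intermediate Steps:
1/(84459 + ((1869 - 2556)*(16717 + 58) + K)) = 1/(84459 + ((1869 - 2556)*(16717 + 58) + 49262)) = 1/(84459 + (-687*16775 + 49262)) = 1/(84459 + (-11524425 + 49262)) = 1/(84459 - 11475163) = 1/(-11390704) = -1/11390704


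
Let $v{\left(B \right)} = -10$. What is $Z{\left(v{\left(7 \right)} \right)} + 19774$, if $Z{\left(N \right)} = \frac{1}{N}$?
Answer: $\frac{197739}{10} \approx 19774.0$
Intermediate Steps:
$Z{\left(v{\left(7 \right)} \right)} + 19774 = \frac{1}{-10} + 19774 = - \frac{1}{10} + 19774 = \frac{197739}{10}$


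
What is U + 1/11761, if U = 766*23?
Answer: 207205299/11761 ≈ 17618.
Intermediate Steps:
U = 17618
U + 1/11761 = 17618 + 1/11761 = 207205299/11761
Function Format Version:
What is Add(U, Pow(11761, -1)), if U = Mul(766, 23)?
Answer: Rational(207205299, 11761) ≈ 17618.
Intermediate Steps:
U = 17618
Add(U, Pow(11761, -1)) = Add(17618, Pow(11761, -1)) = Add(17618, Rational(1, 11761)) = Rational(207205299, 11761)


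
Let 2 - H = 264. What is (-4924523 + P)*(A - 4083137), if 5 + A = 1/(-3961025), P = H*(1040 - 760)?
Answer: 80832898556651653533/3961025 ≈ 2.0407e+13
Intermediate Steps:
H = -262 (H = 2 - 1*264 = 2 - 264 = -262)
P = -73360 (P = -262*(1040 - 760) = -262*280 = -73360)
A = -19805126/3961025 (A = -5 + 1/(-3961025) = -5 - 1/3961025 = -19805126/3961025 ≈ -5.0000)
(-4924523 + P)*(A - 4083137) = (-4924523 - 73360)*(-19805126/3961025 - 4083137) = -4997883*(-16173427540551/3961025) = 80832898556651653533/3961025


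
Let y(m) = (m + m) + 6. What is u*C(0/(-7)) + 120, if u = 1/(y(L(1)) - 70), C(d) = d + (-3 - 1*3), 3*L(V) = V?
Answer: 11409/95 ≈ 120.09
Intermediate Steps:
L(V) = V/3
C(d) = -6 + d (C(d) = d + (-3 - 3) = d - 6 = -6 + d)
y(m) = 6 + 2*m (y(m) = 2*m + 6 = 6 + 2*m)
u = -3/190 (u = 1/((6 + 2*((⅓)*1)) - 70) = 1/((6 + 2*(⅓)) - 70) = 1/((6 + ⅔) - 70) = 1/(20/3 - 70) = 1/(-190/3) = -3/190 ≈ -0.015789)
u*C(0/(-7)) + 120 = -3*(-6 + 0/(-7))/190 + 120 = -3*(-6 + 0*(-⅐))/190 + 120 = -3*(-6 + 0)/190 + 120 = -3/190*(-6) + 120 = 9/95 + 120 = 11409/95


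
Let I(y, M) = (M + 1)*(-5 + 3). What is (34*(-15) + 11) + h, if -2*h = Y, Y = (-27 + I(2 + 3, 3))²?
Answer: -2223/2 ≈ -1111.5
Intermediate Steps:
I(y, M) = -2 - 2*M (I(y, M) = (1 + M)*(-2) = -2 - 2*M)
Y = 1225 (Y = (-27 + (-2 - 2*3))² = (-27 + (-2 - 6))² = (-27 - 8)² = (-35)² = 1225)
h = -1225/2 (h = -½*1225 = -1225/2 ≈ -612.50)
(34*(-15) + 11) + h = (34*(-15) + 11) - 1225/2 = (-510 + 11) - 1225/2 = -499 - 1225/2 = -2223/2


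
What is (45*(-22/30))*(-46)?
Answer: 1518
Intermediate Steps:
(45*(-22/30))*(-46) = (45*(-22*1/30))*(-46) = (45*(-11/15))*(-46) = -33*(-46) = 1518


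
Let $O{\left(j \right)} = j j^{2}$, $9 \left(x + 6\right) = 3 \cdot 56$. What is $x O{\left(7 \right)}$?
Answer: $\frac{13034}{3} \approx 4344.7$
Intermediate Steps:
$x = \frac{38}{3}$ ($x = -6 + \frac{3 \cdot 56}{9} = -6 + \frac{1}{9} \cdot 168 = -6 + \frac{56}{3} = \frac{38}{3} \approx 12.667$)
$O{\left(j \right)} = j^{3}$
$x O{\left(7 \right)} = \frac{38 \cdot 7^{3}}{3} = \frac{38}{3} \cdot 343 = \frac{13034}{3}$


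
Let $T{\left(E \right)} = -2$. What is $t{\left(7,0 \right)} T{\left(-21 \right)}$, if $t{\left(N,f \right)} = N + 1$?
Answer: $-16$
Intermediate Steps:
$t{\left(N,f \right)} = 1 + N$
$t{\left(7,0 \right)} T{\left(-21 \right)} = \left(1 + 7\right) \left(-2\right) = 8 \left(-2\right) = -16$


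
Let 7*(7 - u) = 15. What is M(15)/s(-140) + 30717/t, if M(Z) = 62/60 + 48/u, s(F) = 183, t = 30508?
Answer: 1518327823/1423655820 ≈ 1.0665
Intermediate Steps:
u = 34/7 (u = 7 - ⅐*15 = 7 - 15/7 = 34/7 ≈ 4.8571)
M(Z) = 5567/510 (M(Z) = 62/60 + 48/(34/7) = 62*(1/60) + 48*(7/34) = 31/30 + 168/17 = 5567/510)
M(15)/s(-140) + 30717/t = (5567/510)/183 + 30717/30508 = (5567/510)*(1/183) + 30717*(1/30508) = 5567/93330 + 30717/30508 = 1518327823/1423655820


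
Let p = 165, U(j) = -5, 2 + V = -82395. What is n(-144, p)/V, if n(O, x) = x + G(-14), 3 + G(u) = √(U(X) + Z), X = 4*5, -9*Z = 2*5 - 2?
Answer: -162/82397 - I*√53/247191 ≈ -0.0019661 - 2.9451e-5*I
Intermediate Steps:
Z = -8/9 (Z = -(2*5 - 2)/9 = -(10 - 2)/9 = -⅑*8 = -8/9 ≈ -0.88889)
X = 20
V = -82397 (V = -2 - 82395 = -82397)
G(u) = -3 + I*√53/3 (G(u) = -3 + √(-5 - 8/9) = -3 + √(-53/9) = -3 + I*√53/3)
n(O, x) = -3 + x + I*√53/3 (n(O, x) = x + (-3 + I*√53/3) = -3 + x + I*√53/3)
n(-144, p)/V = (-3 + 165 + I*√53/3)/(-82397) = (162 + I*√53/3)*(-1/82397) = -162/82397 - I*√53/247191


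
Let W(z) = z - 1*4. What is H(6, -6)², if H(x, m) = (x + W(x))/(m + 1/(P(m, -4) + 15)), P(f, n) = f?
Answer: 5184/2809 ≈ 1.8455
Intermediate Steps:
W(z) = -4 + z (W(z) = z - 4 = -4 + z)
H(x, m) = (-4 + 2*x)/(m + 1/(15 + m)) (H(x, m) = (x + (-4 + x))/(m + 1/(m + 15)) = (-4 + 2*x)/(m + 1/(15 + m)))
H(6, -6)² = ((-60 + 30*6 - 6*6 - 6*(-4 + 6))/(1 + (-6)² + 15*(-6)))² = ((-60 + 180 - 36 - 6*2)/(1 + 36 - 90))² = ((-60 + 180 - 36 - 12)/(-53))² = (-1/53*72)² = (-72/53)² = 5184/2809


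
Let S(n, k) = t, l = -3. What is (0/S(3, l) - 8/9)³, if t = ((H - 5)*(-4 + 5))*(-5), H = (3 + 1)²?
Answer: -512/729 ≈ -0.70233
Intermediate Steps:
H = 16 (H = 4² = 16)
t = -55 (t = ((16 - 5)*(-4 + 5))*(-5) = (11*1)*(-5) = 11*(-5) = -55)
S(n, k) = -55
(0/S(3, l) - 8/9)³ = (0/(-55) - 8/9)³ = (0*(-1/55) - 8*⅑)³ = (0 - 8/9)³ = (-8/9)³ = -512/729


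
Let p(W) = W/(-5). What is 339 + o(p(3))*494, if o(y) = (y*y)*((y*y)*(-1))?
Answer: 171861/625 ≈ 274.98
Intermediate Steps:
p(W) = -W/5 (p(W) = W*(-⅕) = -W/5)
o(y) = -y⁴ (o(y) = y²*(y²*(-1)) = y²*(-y²) = -y⁴)
339 + o(p(3))*494 = 339 - (-⅕*3)⁴*494 = 339 - (-⅗)⁴*494 = 339 - 1*81/625*494 = 339 - 81/625*494 = 339 - 40014/625 = 171861/625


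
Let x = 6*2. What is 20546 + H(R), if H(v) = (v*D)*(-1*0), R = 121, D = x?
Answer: 20546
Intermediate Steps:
x = 12
D = 12
H(v) = 0 (H(v) = (v*12)*(-1*0) = (12*v)*0 = 0)
20546 + H(R) = 20546 + 0 = 20546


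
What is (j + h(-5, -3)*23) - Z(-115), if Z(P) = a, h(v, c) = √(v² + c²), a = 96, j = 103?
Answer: 7 + 23*√34 ≈ 141.11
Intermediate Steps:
h(v, c) = √(c² + v²)
Z(P) = 96
(j + h(-5, -3)*23) - Z(-115) = (103 + √((-3)² + (-5)²)*23) - 1*96 = (103 + √(9 + 25)*23) - 96 = (103 + √34*23) - 96 = (103 + 23*√34) - 96 = 7 + 23*√34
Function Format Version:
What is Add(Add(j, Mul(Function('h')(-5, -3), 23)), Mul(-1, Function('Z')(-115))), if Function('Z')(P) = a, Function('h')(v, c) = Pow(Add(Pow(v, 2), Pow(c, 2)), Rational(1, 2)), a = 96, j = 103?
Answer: Add(7, Mul(23, Pow(34, Rational(1, 2)))) ≈ 141.11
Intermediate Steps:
Function('h')(v, c) = Pow(Add(Pow(c, 2), Pow(v, 2)), Rational(1, 2))
Function('Z')(P) = 96
Add(Add(j, Mul(Function('h')(-5, -3), 23)), Mul(-1, Function('Z')(-115))) = Add(Add(103, Mul(Pow(Add(Pow(-3, 2), Pow(-5, 2)), Rational(1, 2)), 23)), Mul(-1, 96)) = Add(Add(103, Mul(Pow(Add(9, 25), Rational(1, 2)), 23)), -96) = Add(Add(103, Mul(Pow(34, Rational(1, 2)), 23)), -96) = Add(Add(103, Mul(23, Pow(34, Rational(1, 2)))), -96) = Add(7, Mul(23, Pow(34, Rational(1, 2))))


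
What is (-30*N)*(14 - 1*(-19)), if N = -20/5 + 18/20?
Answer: 3069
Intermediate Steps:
N = -31/10 (N = -20*⅕ + 18*(1/20) = -4 + 9/10 = -31/10 ≈ -3.1000)
(-30*N)*(14 - 1*(-19)) = (-30*(-31/10))*(14 - 1*(-19)) = 93*(14 + 19) = 93*33 = 3069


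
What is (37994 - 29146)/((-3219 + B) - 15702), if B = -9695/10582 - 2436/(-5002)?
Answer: -33452495648/71538090763 ≈ -0.46762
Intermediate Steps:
B = -11358319/26465582 (B = -9695*1/10582 - 2436*(-1/5002) = -9695/10582 + 1218/2501 = -11358319/26465582 ≈ -0.42917)
(37994 - 29146)/((-3219 + B) - 15702) = (37994 - 29146)/((-3219 - 11358319/26465582) - 15702) = 8848/(-85204066777/26465582 - 15702) = 8848/(-500766635341/26465582) = 8848*(-26465582/500766635341) = -33452495648/71538090763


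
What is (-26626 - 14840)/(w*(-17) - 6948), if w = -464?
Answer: -20733/470 ≈ -44.113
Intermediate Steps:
(-26626 - 14840)/(w*(-17) - 6948) = (-26626 - 14840)/(-464*(-17) - 6948) = -41466/(7888 - 6948) = -41466/940 = -41466*1/940 = -20733/470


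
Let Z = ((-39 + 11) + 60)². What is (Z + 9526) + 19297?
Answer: 29847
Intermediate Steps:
Z = 1024 (Z = (-28 + 60)² = 32² = 1024)
(Z + 9526) + 19297 = (1024 + 9526) + 19297 = 10550 + 19297 = 29847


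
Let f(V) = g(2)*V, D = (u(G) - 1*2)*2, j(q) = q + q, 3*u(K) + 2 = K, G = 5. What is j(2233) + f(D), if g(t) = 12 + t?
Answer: 4438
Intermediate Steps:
u(K) = -⅔ + K/3
j(q) = 2*q
D = -2 (D = ((-⅔ + (⅓)*5) - 1*2)*2 = ((-⅔ + 5/3) - 2)*2 = (1 - 2)*2 = -1*2 = -2)
f(V) = 14*V (f(V) = (12 + 2)*V = 14*V)
j(2233) + f(D) = 2*2233 + 14*(-2) = 4466 - 28 = 4438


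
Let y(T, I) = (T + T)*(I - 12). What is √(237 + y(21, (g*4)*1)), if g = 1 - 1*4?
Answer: I*√771 ≈ 27.767*I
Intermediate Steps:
g = -3 (g = 1 - 4 = -3)
y(T, I) = 2*T*(-12 + I) (y(T, I) = (2*T)*(-12 + I) = 2*T*(-12 + I))
√(237 + y(21, (g*4)*1)) = √(237 + 2*21*(-12 - 3*4*1)) = √(237 + 2*21*(-12 - 12*1)) = √(237 + 2*21*(-12 - 12)) = √(237 + 2*21*(-24)) = √(237 - 1008) = √(-771) = I*√771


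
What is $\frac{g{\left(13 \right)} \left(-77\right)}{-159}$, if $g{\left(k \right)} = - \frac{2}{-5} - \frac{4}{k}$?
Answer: $\frac{154}{3445} \approx 0.044702$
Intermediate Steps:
$g{\left(k \right)} = \frac{2}{5} - \frac{4}{k}$ ($g{\left(k \right)} = \left(-2\right) \left(- \frac{1}{5}\right) - \frac{4}{k} = \frac{2}{5} - \frac{4}{k}$)
$\frac{g{\left(13 \right)} \left(-77\right)}{-159} = \frac{\left(\frac{2}{5} - \frac{4}{13}\right) \left(-77\right)}{-159} = \left(\frac{2}{5} - \frac{4}{13}\right) \left(-77\right) \left(- \frac{1}{159}\right) = \frac{6}{65} \left(-77\right) \left(- \frac{1}{159}\right) = \left(- \frac{462}{65}\right) \left(- \frac{1}{159}\right) = \frac{154}{3445}$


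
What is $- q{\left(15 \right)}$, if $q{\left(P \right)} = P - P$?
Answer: $0$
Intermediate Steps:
$q{\left(P \right)} = 0$
$- q{\left(15 \right)} = \left(-1\right) 0 = 0$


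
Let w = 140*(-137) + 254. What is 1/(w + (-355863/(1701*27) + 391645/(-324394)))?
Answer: -24463782/463220629925 ≈ -5.2812e-5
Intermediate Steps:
w = -18926 (w = -19180 + 254 = -18926)
1/(w + (-355863/(1701*27) + 391645/(-324394))) = 1/(-18926 + (-355863/(1701*27) + 391645/(-324394))) = 1/(-18926 + (-355863/45927 + 391645*(-1/324394))) = 1/(-18926 + (-355863*1/45927 - 13505/11186)) = 1/(-18926 + (-118621/15309 - 13505/11186)) = 1/(-18926 - 219091793/24463782) = 1/(-463220629925/24463782) = -24463782/463220629925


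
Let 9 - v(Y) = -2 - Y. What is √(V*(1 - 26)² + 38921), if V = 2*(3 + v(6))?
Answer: √63921 ≈ 252.83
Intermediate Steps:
v(Y) = 11 + Y (v(Y) = 9 - (-2 - Y) = 9 + (2 + Y) = 11 + Y)
V = 40 (V = 2*(3 + (11 + 6)) = 2*(3 + 17) = 2*20 = 40)
√(V*(1 - 26)² + 38921) = √(40*(1 - 26)² + 38921) = √(40*(-25)² + 38921) = √(40*625 + 38921) = √(25000 + 38921) = √63921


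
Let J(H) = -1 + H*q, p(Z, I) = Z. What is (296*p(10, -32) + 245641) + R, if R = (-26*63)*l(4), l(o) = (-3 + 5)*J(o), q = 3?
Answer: 212565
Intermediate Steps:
J(H) = -1 + 3*H (J(H) = -1 + H*3 = -1 + 3*H)
l(o) = -2 + 6*o (l(o) = (-3 + 5)*(-1 + 3*o) = 2*(-1 + 3*o) = -2 + 6*o)
R = -36036 (R = (-26*63)*(-2 + 6*4) = -1638*(-2 + 24) = -1638*22 = -36036)
(296*p(10, -32) + 245641) + R = (296*10 + 245641) - 36036 = (2960 + 245641) - 36036 = 248601 - 36036 = 212565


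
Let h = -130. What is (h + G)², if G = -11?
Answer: 19881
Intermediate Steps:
(h + G)² = (-130 - 11)² = (-141)² = 19881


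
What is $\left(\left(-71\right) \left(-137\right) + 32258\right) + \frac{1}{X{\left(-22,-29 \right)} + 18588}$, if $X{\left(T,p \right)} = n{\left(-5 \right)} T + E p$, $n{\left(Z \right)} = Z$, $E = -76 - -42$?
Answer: $\frac{826432741}{19684} \approx 41985.0$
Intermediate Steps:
$E = -34$ ($E = -76 + 42 = -34$)
$X{\left(T,p \right)} = - 34 p - 5 T$ ($X{\left(T,p \right)} = - 5 T - 34 p = - 34 p - 5 T$)
$\left(\left(-71\right) \left(-137\right) + 32258\right) + \frac{1}{X{\left(-22,-29 \right)} + 18588} = \left(\left(-71\right) \left(-137\right) + 32258\right) + \frac{1}{\left(\left(-34\right) \left(-29\right) - -110\right) + 18588} = \left(9727 + 32258\right) + \frac{1}{\left(986 + 110\right) + 18588} = 41985 + \frac{1}{1096 + 18588} = 41985 + \frac{1}{19684} = \frac{826432741}{19684}$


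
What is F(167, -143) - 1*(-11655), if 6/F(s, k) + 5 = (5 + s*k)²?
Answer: 6644088589011/570063371 ≈ 11655.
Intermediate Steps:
F(s, k) = 6/(-5 + (5 + k*s)²) (F(s, k) = 6/(-5 + (5 + s*k)²) = 6/(-5 + (5 + k*s)²))
F(167, -143) - 1*(-11655) = 6/(-5 + (5 - 143*167)²) - 1*(-11655) = 6/(-5 + (5 - 23881)²) + 11655 = 6/(-5 + (-23876)²) + 11655 = 6/(-5 + 570063376) + 11655 = 6/570063371 + 11655 = 6644088589011/570063371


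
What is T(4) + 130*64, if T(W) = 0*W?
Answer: 8320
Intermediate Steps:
T(W) = 0
T(4) + 130*64 = 0 + 130*64 = 0 + 8320 = 8320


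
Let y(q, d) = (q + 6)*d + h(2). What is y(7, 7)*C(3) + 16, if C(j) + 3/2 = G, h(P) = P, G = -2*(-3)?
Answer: 869/2 ≈ 434.50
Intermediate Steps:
G = 6
y(q, d) = 2 + d*(6 + q) (y(q, d) = (q + 6)*d + 2 = (6 + q)*d + 2 = d*(6 + q) + 2 = 2 + d*(6 + q))
C(j) = 9/2 (C(j) = -3/2 + 6 = 9/2)
y(7, 7)*C(3) + 16 = (2 + 6*7 + 7*7)*(9/2) + 16 = (2 + 42 + 49)*(9/2) + 16 = 93*(9/2) + 16 = 837/2 + 16 = 869/2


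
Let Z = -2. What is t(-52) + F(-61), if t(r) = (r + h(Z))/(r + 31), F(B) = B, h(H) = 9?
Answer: -1238/21 ≈ -58.952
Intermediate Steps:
t(r) = (9 + r)/(31 + r) (t(r) = (r + 9)/(r + 31) = (9 + r)/(31 + r))
t(-52) + F(-61) = (9 - 52)/(31 - 52) - 61 = -43/(-21) - 61 = -1/21*(-43) - 61 = 43/21 - 61 = -1238/21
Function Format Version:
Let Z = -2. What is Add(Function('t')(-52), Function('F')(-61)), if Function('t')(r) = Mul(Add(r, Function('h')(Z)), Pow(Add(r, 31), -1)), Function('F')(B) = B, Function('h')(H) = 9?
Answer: Rational(-1238, 21) ≈ -58.952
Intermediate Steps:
Function('t')(r) = Mul(Pow(Add(31, r), -1), Add(9, r)) (Function('t')(r) = Mul(Add(r, 9), Pow(Add(r, 31), -1)) = Mul(Add(9, r), Pow(Add(31, r), -1)) = Mul(Pow(Add(31, r), -1), Add(9, r)))
Add(Function('t')(-52), Function('F')(-61)) = Add(Mul(Pow(Add(31, -52), -1), Add(9, -52)), -61) = Add(Mul(Pow(-21, -1), -43), -61) = Add(Mul(Rational(-1, 21), -43), -61) = Add(Rational(43, 21), -61) = Rational(-1238, 21)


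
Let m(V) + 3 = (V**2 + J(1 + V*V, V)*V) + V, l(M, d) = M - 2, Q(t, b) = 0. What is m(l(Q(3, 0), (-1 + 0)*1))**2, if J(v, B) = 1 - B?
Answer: 49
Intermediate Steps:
l(M, d) = -2 + M
m(V) = -3 + V + V**2 + V*(1 - V) (m(V) = -3 + ((V**2 + (1 - V)*V) + V) = -3 + ((V**2 + V*(1 - V)) + V) = -3 + (V + V**2 + V*(1 - V)) = -3 + V + V**2 + V*(1 - V))
m(l(Q(3, 0), (-1 + 0)*1))**2 = (-3 + 2*(-2 + 0))**2 = (-3 + 2*(-2))**2 = (-3 - 4)**2 = (-7)**2 = 49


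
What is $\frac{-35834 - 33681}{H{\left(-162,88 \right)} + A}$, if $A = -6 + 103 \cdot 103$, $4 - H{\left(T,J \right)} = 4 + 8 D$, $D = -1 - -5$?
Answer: $- \frac{69515}{10571} \approx -6.576$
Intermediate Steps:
$D = 4$ ($D = -1 + 5 = 4$)
$H{\left(T,J \right)} = -32$ ($H{\left(T,J \right)} = 4 - \left(4 + 8 \cdot 4\right) = 4 - \left(4 + 32\right) = 4 - 36 = -32$)
$A = 10603$ ($A = -6 + 10609 = 10603$)
$\frac{-35834 - 33681}{H{\left(-162,88 \right)} + A} = \frac{-35834 - 33681}{-32 + 10603} = - \frac{69515}{10571}$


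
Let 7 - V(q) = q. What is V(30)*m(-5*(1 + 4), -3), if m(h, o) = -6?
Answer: 138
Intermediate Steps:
V(q) = 7 - q
V(30)*m(-5*(1 + 4), -3) = (7 - 1*30)*(-6) = (7 - 30)*(-6) = -23*(-6) = 138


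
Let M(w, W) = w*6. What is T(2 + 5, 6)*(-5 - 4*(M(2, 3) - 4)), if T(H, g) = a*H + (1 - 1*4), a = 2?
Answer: -407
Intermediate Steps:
M(w, W) = 6*w
T(H, g) = -3 + 2*H (T(H, g) = 2*H + (1 - 1*4) = 2*H + (1 - 4) = 2*H - 3 = -3 + 2*H)
T(2 + 5, 6)*(-5 - 4*(M(2, 3) - 4)) = (-3 + 2*(2 + 5))*(-5 - 4*(6*2 - 4)) = (-3 + 2*7)*(-5 - 4*(12 - 4)) = (-3 + 14)*(-5 - 4*8) = 11*(-5 - 32) = 11*(-37) = -407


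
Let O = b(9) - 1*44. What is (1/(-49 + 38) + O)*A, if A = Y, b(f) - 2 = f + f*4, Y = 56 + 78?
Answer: 4288/11 ≈ 389.82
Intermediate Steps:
Y = 134
b(f) = 2 + 5*f (b(f) = 2 + (f + f*4) = 2 + (f + 4*f) = 2 + 5*f)
A = 134
O = 3 (O = (2 + 5*9) - 1*44 = (2 + 45) - 44 = 47 - 44 = 3)
(1/(-49 + 38) + O)*A = (1/(-49 + 38) + 3)*134 = (1/(-11) + 3)*134 = (-1/11 + 3)*134 = (32/11)*134 = 4288/11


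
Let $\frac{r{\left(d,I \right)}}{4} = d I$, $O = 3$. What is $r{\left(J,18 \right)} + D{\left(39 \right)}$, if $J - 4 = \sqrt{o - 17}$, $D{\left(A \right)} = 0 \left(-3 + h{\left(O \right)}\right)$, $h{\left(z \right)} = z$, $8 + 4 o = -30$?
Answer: $288 + 36 i \sqrt{106} \approx 288.0 + 370.64 i$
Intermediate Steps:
$o = - \frac{19}{2}$ ($o = -2 + \frac{1}{4} \left(-30\right) = -2 - \frac{15}{2} = - \frac{19}{2} \approx -9.5$)
$D{\left(A \right)} = 0$ ($D{\left(A \right)} = 0 \left(-3 + 3\right) = 0 \cdot 0 = 0$)
$J = 4 + \frac{i \sqrt{106}}{2}$ ($J = 4 + \sqrt{- \frac{19}{2} - 17} = 4 + \sqrt{- \frac{53}{2}} = 4 + \frac{i \sqrt{106}}{2} \approx 4.0 + 5.1478 i$)
$r{\left(d,I \right)} = 4 I d$ ($r{\left(d,I \right)} = 4 d I = 4 I d$)
$r{\left(J,18 \right)} + D{\left(39 \right)} = 4 \cdot 18 \left(4 + \frac{i \sqrt{106}}{2}\right) + 0 = \left(288 + 36 i \sqrt{106}\right) + 0 = 288 + 36 i \sqrt{106}$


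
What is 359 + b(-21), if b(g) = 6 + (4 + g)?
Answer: 348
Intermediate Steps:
b(g) = 10 + g
359 + b(-21) = 359 + (10 - 21) = 359 - 11 = 348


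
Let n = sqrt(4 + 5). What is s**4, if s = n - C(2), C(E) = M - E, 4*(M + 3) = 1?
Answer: 923521/256 ≈ 3607.5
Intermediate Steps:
M = -11/4 (M = -3 + (1/4)*1 = -3 + 1/4 = -11/4 ≈ -2.7500)
C(E) = -11/4 - E
n = 3 (n = sqrt(9) = 3)
s = 31/4 (s = 3 - (-11/4 - 1*2) = 3 - (-11/4 - 2) = 3 - 1*(-19/4) = 3 + 19/4 = 31/4 ≈ 7.7500)
s**4 = (31/4)**4 = 923521/256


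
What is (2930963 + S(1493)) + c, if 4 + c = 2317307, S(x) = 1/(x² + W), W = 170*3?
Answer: 11701318694695/2229559 ≈ 5.2483e+6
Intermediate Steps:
W = 510
S(x) = 1/(510 + x²) (S(x) = 1/(x² + 510) = 1/(510 + x²))
c = 2317303 (c = -4 + 2317307 = 2317303)
(2930963 + S(1493)) + c = (2930963 + 1/(510 + 1493²)) + 2317303 = (2930963 + 1/(510 + 2229049)) + 2317303 = (2930963 + 1/2229559) + 2317303 = 6534754935318/2229559 + 2317303 = 11701318694695/2229559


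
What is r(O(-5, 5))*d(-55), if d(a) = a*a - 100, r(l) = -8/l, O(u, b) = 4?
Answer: -5850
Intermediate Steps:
d(a) = -100 + a² (d(a) = a² - 100 = -100 + a²)
r(O(-5, 5))*d(-55) = (-8/4)*(-100 + (-55)²) = (-8*¼)*(-100 + 3025) = -2*2925 = -5850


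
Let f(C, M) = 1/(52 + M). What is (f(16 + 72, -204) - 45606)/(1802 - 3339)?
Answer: 6932113/233624 ≈ 29.672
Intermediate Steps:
(f(16 + 72, -204) - 45606)/(1802 - 3339) = (1/(52 - 204) - 45606)/(1802 - 3339) = (1/(-152) - 45606)/(-1537) = (-1/152 - 45606)*(-1/1537) = -6932113/152*(-1/1537) = 6932113/233624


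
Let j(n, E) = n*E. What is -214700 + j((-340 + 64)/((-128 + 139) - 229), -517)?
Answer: -23473646/109 ≈ -2.1535e+5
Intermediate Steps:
j(n, E) = E*n
-214700 + j((-340 + 64)/((-128 + 139) - 229), -517) = -214700 - 517*(-340 + 64)/((-128 + 139) - 229) = -214700 - (-142692)/(11 - 229) = -214700 - (-142692)/(-218) = -214700 - (-142692)*(-1)/218 = -214700 - 517*138/109 = -214700 - 71346/109 = -23473646/109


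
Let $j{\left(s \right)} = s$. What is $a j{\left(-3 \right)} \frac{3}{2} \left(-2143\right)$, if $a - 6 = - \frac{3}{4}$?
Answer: $\frac{405027}{8} \approx 50628.0$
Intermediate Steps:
$a = \frac{21}{4}$ ($a = 6 - \frac{3}{4} = \frac{21}{4} \approx 5.25$)
$a j{\left(-3 \right)} \frac{3}{2} \left(-2143\right) = \frac{21}{4} \left(-3\right) \frac{3}{2} \left(-2143\right) = - \frac{63 \cdot 3 \cdot \frac{1}{2}}{4} \left(-2143\right) = \left(- \frac{63}{4}\right) \frac{3}{2} \left(-2143\right) = \left(- \frac{189}{8}\right) \left(-2143\right) = \frac{405027}{8}$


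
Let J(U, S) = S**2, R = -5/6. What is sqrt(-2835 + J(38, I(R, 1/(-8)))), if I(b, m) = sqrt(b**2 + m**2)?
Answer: I*sqrt(1632551)/24 ≈ 53.238*I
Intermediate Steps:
R = -5/6 (R = -5*1/6 = -5/6 ≈ -0.83333)
sqrt(-2835 + J(38, I(R, 1/(-8)))) = sqrt(-2835 + (sqrt((-5/6)**2 + (1/(-8))**2))**2) = sqrt(-2835 + (sqrt(25/36 + (-1/8)**2))**2) = sqrt(-2835 + (sqrt(25/36 + 1/64))**2) = sqrt(-2835 + (sqrt(409/576))**2) = sqrt(-2835 + (sqrt(409)/24)**2) = sqrt(-2835 + 409/576) = sqrt(-1632551/576) = I*sqrt(1632551)/24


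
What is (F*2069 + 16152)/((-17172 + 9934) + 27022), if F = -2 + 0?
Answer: 6007/9892 ≈ 0.60726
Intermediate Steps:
F = -2
(F*2069 + 16152)/((-17172 + 9934) + 27022) = (-2*2069 + 16152)/((-17172 + 9934) + 27022) = (-4138 + 16152)/(-7238 + 27022) = 12014/19784 = 12014*(1/19784) = 6007/9892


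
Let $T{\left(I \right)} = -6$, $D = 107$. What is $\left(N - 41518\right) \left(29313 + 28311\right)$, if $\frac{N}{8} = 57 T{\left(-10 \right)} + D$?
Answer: $-2500766352$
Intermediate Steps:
$N = -1880$ ($N = 8 \left(57 \left(-6\right) + 107\right) = 8 \left(-342 + 107\right) = 8 \left(-235\right) = -1880$)
$\left(N - 41518\right) \left(29313 + 28311\right) = \left(-1880 - 41518\right) \left(29313 + 28311\right) = \left(-43398\right) 57624 = -2500766352$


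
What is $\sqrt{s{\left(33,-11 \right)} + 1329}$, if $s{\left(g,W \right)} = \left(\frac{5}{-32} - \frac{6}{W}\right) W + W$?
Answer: $\frac{9 \sqrt{1038}}{8} \approx 36.245$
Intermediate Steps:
$s{\left(g,W \right)} = W + W \left(- \frac{5}{32} - \frac{6}{W}\right)$ ($s{\left(g,W \right)} = \left(5 \left(- \frac{1}{32}\right) - \frac{6}{W}\right) W + W = \left(- \frac{5}{32} - \frac{6}{W}\right) W + W = W \left(- \frac{5}{32} - \frac{6}{W}\right) + W = W + W \left(- \frac{5}{32} - \frac{6}{W}\right)$)
$\sqrt{s{\left(33,-11 \right)} + 1329} = \sqrt{\left(-6 + \frac{27}{32} \left(-11\right)\right) + 1329} = \sqrt{\left(-6 - \frac{297}{32}\right) + 1329} = \sqrt{- \frac{489}{32} + 1329} = \sqrt{\frac{42039}{32}} = \frac{9 \sqrt{1038}}{8}$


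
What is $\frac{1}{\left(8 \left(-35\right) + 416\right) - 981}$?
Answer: $- \frac{1}{845} \approx -0.0011834$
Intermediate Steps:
$\frac{1}{\left(8 \left(-35\right) + 416\right) - 981} = \frac{1}{\left(-280 + 416\right) - 981} = \frac{1}{136 - 981} = \frac{1}{-845} = - \frac{1}{845}$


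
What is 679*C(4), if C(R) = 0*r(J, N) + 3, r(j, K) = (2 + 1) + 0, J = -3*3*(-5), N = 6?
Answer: 2037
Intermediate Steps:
J = 45 (J = -9*(-5) = 45)
r(j, K) = 3 (r(j, K) = 3 + 0 = 3)
C(R) = 3 (C(R) = 0*3 + 3 = 0 + 3 = 3)
679*C(4) = 679*3 = 2037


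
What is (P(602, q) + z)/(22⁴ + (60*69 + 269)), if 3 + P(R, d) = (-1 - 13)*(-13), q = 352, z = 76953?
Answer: 77132/238665 ≈ 0.32318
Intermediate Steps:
P(R, d) = 179 (P(R, d) = -3 + (-1 - 13)*(-13) = -3 - 14*(-13) = -3 + 182 = 179)
(P(602, q) + z)/(22⁴ + (60*69 + 269)) = (179 + 76953)/(22⁴ + (60*69 + 269)) = 77132/(234256 + (4140 + 269)) = 77132/(234256 + 4409) = 77132/238665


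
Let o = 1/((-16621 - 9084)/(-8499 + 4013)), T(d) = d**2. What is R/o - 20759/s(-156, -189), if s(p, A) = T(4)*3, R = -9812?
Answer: -6099781477/107664 ≈ -56656.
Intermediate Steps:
o = 4486/25705 (o = 1/(-25705/(-4486)) = 1/(-25705*(-1/4486)) = 1/(25705/4486) = 4486/25705 ≈ 0.17452)
s(p, A) = 48 (s(p, A) = 4**2*3 = 16*3 = 48)
R/o - 20759/s(-156, -189) = -9812/4486/25705 - 20759/48 = -9812*25705/4486 - 20759*1/48 = -126108730/2243 - 20759/48 = -6099781477/107664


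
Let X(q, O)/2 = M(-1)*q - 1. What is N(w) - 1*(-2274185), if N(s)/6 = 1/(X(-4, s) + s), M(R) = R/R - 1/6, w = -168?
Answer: 602659016/265 ≈ 2.2742e+6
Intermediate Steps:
M(R) = 5/6 (M(R) = 1 - 1*1/6 = 1 - 1/6 = 5/6)
X(q, O) = -2 + 5*q/3 (X(q, O) = 2*(5*q/6 - 1) = 2*(-1 + 5*q/6) = -2 + 5*q/3)
N(s) = 6/(-26/3 + s) (N(s) = 6/((-2 + (5/3)*(-4)) + s) = 6/((-2 - 20/3) + s) = 6/(-26/3 + s))
N(w) - 1*(-2274185) = 18/(-26 + 3*(-168)) - 1*(-2274185) = 18/(-26 - 504) + 2274185 = 18/(-530) + 2274185 = 18*(-1/530) + 2274185 = -9/265 + 2274185 = 602659016/265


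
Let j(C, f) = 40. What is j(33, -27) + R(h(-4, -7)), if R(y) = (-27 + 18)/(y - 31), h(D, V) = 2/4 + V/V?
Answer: 2378/59 ≈ 40.305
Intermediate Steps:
h(D, V) = 3/2 (h(D, V) = 2*(¼) + 1 = ½ + 1 = 3/2)
R(y) = -9/(-31 + y)
j(33, -27) + R(h(-4, -7)) = 40 - 9/(-31 + 3/2) = 40 - 9/(-59/2) = 40 - 9*(-2/59) = 40 + 18/59 = 2378/59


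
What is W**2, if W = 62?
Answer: 3844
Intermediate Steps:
W**2 = 62**2 = 3844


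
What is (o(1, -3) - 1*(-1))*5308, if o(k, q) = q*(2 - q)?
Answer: -74312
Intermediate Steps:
(o(1, -3) - 1*(-1))*5308 = (-3*(2 - 1*(-3)) - 1*(-1))*5308 = (-3*(2 + 3) + 1)*5308 = (-3*5 + 1)*5308 = (-15 + 1)*5308 = -14*5308 = -74312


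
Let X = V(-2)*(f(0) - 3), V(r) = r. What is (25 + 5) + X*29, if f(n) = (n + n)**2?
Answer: 204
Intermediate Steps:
f(n) = 4*n**2 (f(n) = (2*n)**2 = 4*n**2)
X = 6 (X = -2*(4*0**2 - 3) = -2*(4*0 - 3) = -2*(0 - 3) = -2*(-3) = 6)
(25 + 5) + X*29 = (25 + 5) + 6*29 = 30 + 174 = 204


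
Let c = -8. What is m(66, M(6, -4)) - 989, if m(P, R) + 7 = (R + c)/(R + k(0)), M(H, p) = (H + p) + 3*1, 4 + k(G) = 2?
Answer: -997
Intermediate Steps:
k(G) = -2 (k(G) = -4 + 2 = -2)
M(H, p) = 3 + H + p (M(H, p) = (H + p) + 3 = 3 + H + p)
m(P, R) = -7 + (-8 + R)/(-2 + R) (m(P, R) = -7 + (R - 8)/(R - 2) = -7 + (-8 + R)/(-2 + R))
m(66, M(6, -4)) - 989 = 6*(1 - (3 + 6 - 4))/(-2 + (3 + 6 - 4)) - 989 = 6*(1 - 1*5)/(-2 + 5) - 989 = 6*(1 - 5)/3 - 989 = 6*(⅓)*(-4) - 989 = -8 - 989 = -997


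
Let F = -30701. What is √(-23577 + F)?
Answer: I*√54278 ≈ 232.98*I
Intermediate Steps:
√(-23577 + F) = √(-23577 - 30701) = √(-54278) = I*√54278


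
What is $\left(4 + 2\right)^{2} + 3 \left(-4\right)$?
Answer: $24$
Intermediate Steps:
$\left(4 + 2\right)^{2} + 3 \left(-4\right) = 6^{2} - 12 = 36 - 12 = 24$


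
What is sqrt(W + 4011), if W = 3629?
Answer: 2*sqrt(1910) ≈ 87.407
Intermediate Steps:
sqrt(W + 4011) = sqrt(3629 + 4011) = sqrt(7640) = 2*sqrt(1910)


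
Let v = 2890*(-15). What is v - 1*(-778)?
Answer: -42572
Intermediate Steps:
v = -43350
v - 1*(-778) = -43350 - 1*(-778) = -43350 + 778 = -42572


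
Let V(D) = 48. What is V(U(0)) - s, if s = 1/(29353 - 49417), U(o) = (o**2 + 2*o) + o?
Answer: 963073/20064 ≈ 48.000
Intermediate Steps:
U(o) = o**2 + 3*o
s = -1/20064 (s = 1/(-20064) = -1/20064 ≈ -4.9840e-5)
V(U(0)) - s = 48 - 1*(-1/20064) = 48 + 1/20064 = 963073/20064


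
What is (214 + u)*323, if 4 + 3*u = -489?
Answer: 48127/3 ≈ 16042.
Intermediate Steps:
u = -493/3 (u = -4/3 + (⅓)*(-489) = -4/3 - 163 = -493/3 ≈ -164.33)
(214 + u)*323 = (214 - 493/3)*323 = (149/3)*323 = 48127/3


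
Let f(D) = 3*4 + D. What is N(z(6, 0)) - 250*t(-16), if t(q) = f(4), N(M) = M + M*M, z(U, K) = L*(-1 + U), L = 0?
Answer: -4000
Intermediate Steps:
f(D) = 12 + D
z(U, K) = 0 (z(U, K) = 0*(-1 + U) = 0)
N(M) = M + M²
t(q) = 16 (t(q) = 12 + 4 = 16)
N(z(6, 0)) - 250*t(-16) = 0*(1 + 0) - 250*16 = 0*1 - 4000 = 0 - 4000 = -4000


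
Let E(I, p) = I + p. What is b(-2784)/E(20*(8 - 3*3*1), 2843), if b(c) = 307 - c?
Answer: 3091/2823 ≈ 1.0949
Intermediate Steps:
b(-2784)/E(20*(8 - 3*3*1), 2843) = (307 - 1*(-2784))/(20*(8 - 3*3*1) + 2843) = (307 + 2784)/(20*(8 - 9*1) + 2843) = 3091/(20*(8 - 9) + 2843) = 3091/(20*(-1) + 2843) = 3091/(-20 + 2843) = 3091/2823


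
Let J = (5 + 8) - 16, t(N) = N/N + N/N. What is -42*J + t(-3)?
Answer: 128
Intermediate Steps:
t(N) = 2 (t(N) = 1 + 1 = 2)
J = -3 (J = 13 - 16 = -3)
-42*J + t(-3) = -42*(-3) + 2 = 126 + 2 = 128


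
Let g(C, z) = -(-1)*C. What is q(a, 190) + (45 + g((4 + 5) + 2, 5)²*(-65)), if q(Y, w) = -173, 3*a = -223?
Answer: -7993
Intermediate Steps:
a = -223/3 (a = (⅓)*(-223) = -223/3 ≈ -74.333)
g(C, z) = C
q(a, 190) + (45 + g((4 + 5) + 2, 5)²*(-65)) = -173 + (45 + ((4 + 5) + 2)²*(-65)) = -173 + (45 + (9 + 2)²*(-65)) = -173 + (45 + 11²*(-65)) = -173 + (45 + 121*(-65)) = -173 + (45 - 7865) = -173 - 7820 = -7993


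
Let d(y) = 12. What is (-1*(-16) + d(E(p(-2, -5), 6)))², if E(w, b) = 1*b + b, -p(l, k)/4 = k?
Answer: 784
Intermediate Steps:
p(l, k) = -4*k
E(w, b) = 2*b (E(w, b) = b + b = 2*b)
(-1*(-16) + d(E(p(-2, -5), 6)))² = (-1*(-16) + 12)² = (16 + 12)² = 28² = 784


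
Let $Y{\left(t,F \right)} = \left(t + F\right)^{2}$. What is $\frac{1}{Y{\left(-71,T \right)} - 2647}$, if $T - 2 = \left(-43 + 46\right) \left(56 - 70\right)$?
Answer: $\frac{1}{9674} \approx 0.00010337$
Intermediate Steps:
$T = -40$ ($T = 2 + \left(-43 + 46\right) \left(56 - 70\right) = 2 + 3 \left(-14\right) = 2 - 42 = -40$)
$Y{\left(t,F \right)} = \left(F + t\right)^{2}$
$\frac{1}{Y{\left(-71,T \right)} - 2647} = \frac{1}{\left(-40 - 71\right)^{2} - 2647} = \frac{1}{\left(-111\right)^{2} - 2647} = \frac{1}{12321 - 2647} = \frac{1}{9674}$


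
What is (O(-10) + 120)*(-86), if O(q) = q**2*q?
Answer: 75680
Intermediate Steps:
O(q) = q**3
(O(-10) + 120)*(-86) = ((-10)**3 + 120)*(-86) = (-1000 + 120)*(-86) = -880*(-86) = 75680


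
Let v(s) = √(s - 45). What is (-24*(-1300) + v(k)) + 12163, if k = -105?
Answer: 43363 + 5*I*√6 ≈ 43363.0 + 12.247*I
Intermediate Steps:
v(s) = √(-45 + s)
(-24*(-1300) + v(k)) + 12163 = (-24*(-1300) + √(-45 - 105)) + 12163 = (31200 + √(-150)) + 12163 = (31200 + 5*I*√6) + 12163 = 43363 + 5*I*√6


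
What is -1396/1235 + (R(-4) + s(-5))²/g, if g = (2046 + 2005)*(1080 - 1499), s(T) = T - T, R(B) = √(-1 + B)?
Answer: -2369520949/2096250715 ≈ -1.1304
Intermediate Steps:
s(T) = 0
g = -1697369 (g = 4051*(-419) = -1697369)
-1396/1235 + (R(-4) + s(-5))²/g = -1396/1235 + (√(-1 - 4) + 0)²/(-1697369) = -1396*1/1235 + (√(-5) + 0)²*(-1/1697369) = -1396/1235 + (I*√5 + 0)²*(-1/1697369) = -1396/1235 + (I*√5)²*(-1/1697369) = -1396/1235 - 5*(-1/1697369) = -1396/1235 + 5/1697369 = -2369520949/2096250715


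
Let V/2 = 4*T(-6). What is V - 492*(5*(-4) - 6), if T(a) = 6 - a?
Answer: 12888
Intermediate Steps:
V = 96 (V = 2*(4*(6 - 1*(-6))) = 2*(4*(6 + 6)) = 2*(4*12) = 2*48 = 96)
V - 492*(5*(-4) - 6) = 96 - 492*(5*(-4) - 6) = 96 - 492*(-20 - 6) = 96 - 492*(-26) = 96 + 12792 = 12888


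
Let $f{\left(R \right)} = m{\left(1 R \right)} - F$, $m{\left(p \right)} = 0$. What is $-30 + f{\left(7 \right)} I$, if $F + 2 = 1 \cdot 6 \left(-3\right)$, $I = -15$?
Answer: $-330$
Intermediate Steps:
$F = -20$ ($F = -2 + 1 \cdot 6 \left(-3\right) = -2 + 6 \left(-3\right) = -2 - 18 = -20$)
$f{\left(R \right)} = 20$ ($f{\left(R \right)} = 0 - -20 = 0 + 20 = 20$)
$-30 + f{\left(7 \right)} I = -30 + 20 \left(-15\right) = -30 - 300 = -330$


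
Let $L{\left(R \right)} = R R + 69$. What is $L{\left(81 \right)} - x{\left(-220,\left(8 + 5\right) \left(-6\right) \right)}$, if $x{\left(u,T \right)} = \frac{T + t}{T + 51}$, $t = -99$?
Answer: $\frac{59611}{9} \approx 6623.4$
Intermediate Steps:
$x{\left(u,T \right)} = \frac{-99 + T}{51 + T}$ ($x{\left(u,T \right)} = \frac{T - 99}{T + 51} = \frac{-99 + T}{51 + T}$)
$L{\left(R \right)} = 69 + R^{2}$ ($L{\left(R \right)} = R^{2} + 69 = 69 + R^{2}$)
$L{\left(81 \right)} - x{\left(-220,\left(8 + 5\right) \left(-6\right) \right)} = \left(69 + 81^{2}\right) - \frac{-99 + \left(8 + 5\right) \left(-6\right)}{51 + \left(8 + 5\right) \left(-6\right)} = \left(69 + 6561\right) - \frac{-99 + 13 \left(-6\right)}{51 + 13 \left(-6\right)} = 6630 - \frac{-99 - 78}{51 - 78} = 6630 - \frac{1}{-27} \left(-177\right) = 6630 - \left(- \frac{1}{27}\right) \left(-177\right) = 6630 - \frac{59}{9} = \frac{59611}{9}$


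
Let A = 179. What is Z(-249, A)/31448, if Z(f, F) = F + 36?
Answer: 215/31448 ≈ 0.0068367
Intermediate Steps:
Z(f, F) = 36 + F
Z(-249, A)/31448 = (36 + 179)/31448 = 215*(1/31448) = 215/31448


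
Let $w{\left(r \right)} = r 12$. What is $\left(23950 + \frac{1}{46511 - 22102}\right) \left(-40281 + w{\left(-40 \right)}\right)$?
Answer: $- \frac{3404099893473}{3487} \approx -9.7623 \cdot 10^{8}$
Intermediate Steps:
$w{\left(r \right)} = 12 r$
$\left(23950 + \frac{1}{46511 - 22102}\right) \left(-40281 + w{\left(-40 \right)}\right) = \left(23950 + \frac{1}{46511 - 22102}\right) \left(-40281 + 12 \left(-40\right)\right) = \left(23950 + \frac{1}{24409}\right) \left(-40281 - 480\right) = \left(23950 + \frac{1}{24409}\right) \left(-40761\right) = \frac{584595551}{24409} \left(-40761\right) = - \frac{3404099893473}{3487}$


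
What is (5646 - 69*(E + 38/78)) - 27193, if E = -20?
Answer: -262608/13 ≈ -20201.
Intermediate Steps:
(5646 - 69*(E + 38/78)) - 27193 = (5646 - 69*(-20 + 38/78)) - 27193 = (5646 - 69*(-20 + 38*(1/78))) - 27193 = (5646 - 69*(-20 + 19/39)) - 27193 = (5646 - 69*(-761/39)) - 27193 = (5646 + 17503/13) - 27193 = 90901/13 - 27193 = -262608/13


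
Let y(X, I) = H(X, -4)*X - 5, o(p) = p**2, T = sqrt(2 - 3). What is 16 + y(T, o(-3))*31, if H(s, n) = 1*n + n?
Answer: -139 - 248*I ≈ -139.0 - 248.0*I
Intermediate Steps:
H(s, n) = 2*n (H(s, n) = n + n = 2*n)
T = I (T = sqrt(-1) = I ≈ 1.0*I)
y(X, I) = -5 - 8*X (y(X, I) = (2*(-4))*X - 5 = -8*X - 5 = -5 - 8*X)
16 + y(T, o(-3))*31 = 16 + (-5 - 8*I)*31 = 16 + (-155 - 248*I) = -139 - 248*I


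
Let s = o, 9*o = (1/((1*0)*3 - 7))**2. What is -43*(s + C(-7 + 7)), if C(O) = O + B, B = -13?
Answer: 246476/441 ≈ 558.90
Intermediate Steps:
o = 1/441 (o = (1/((1*0)*3 - 7))**2/9 = (1/(0*3 - 7))**2/9 = (1/(0 - 7))**2/9 = (1/(-7))**2/9 = (-1/7)**2/9 = (1/9)*(1/49) = 1/441 ≈ 0.0022676)
s = 1/441 ≈ 0.0022676
C(O) = -13 + O (C(O) = O - 13 = -13 + O)
-43*(s + C(-7 + 7)) = -43*(1/441 + (-13 + (-7 + 7))) = -43*(1/441 + (-13 + 0)) = -43*(1/441 - 13) = -43*(-5732/441) = 246476/441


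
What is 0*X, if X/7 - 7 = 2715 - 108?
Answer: 0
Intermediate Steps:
X = 18298 (X = 49 + 7*(2715 - 108) = 49 + 7*2607 = 49 + 18249 = 18298)
0*X = 0*18298 = 0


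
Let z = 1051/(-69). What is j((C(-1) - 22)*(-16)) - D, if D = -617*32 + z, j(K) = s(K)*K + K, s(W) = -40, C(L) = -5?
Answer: 200875/69 ≈ 2911.2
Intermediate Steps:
z = -1051/69 (z = 1051*(-1/69) = -1051/69 ≈ -15.232)
j(K) = -39*K (j(K) = -40*K + K = -39*K)
D = -1363387/69 (D = -617*32 - 1051/69 = -19744 - 1051/69 = -1363387/69 ≈ -19759.)
j((C(-1) - 22)*(-16)) - D = -39*(-5 - 22)*(-16) - 1*(-1363387/69) = -(-1053)*(-16) + 1363387/69 = -39*432 + 1363387/69 = -16848 + 1363387/69 = 200875/69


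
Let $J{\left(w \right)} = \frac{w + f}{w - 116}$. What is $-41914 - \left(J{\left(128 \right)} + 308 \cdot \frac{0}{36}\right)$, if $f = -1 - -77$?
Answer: $-41931$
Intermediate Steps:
$f = 76$ ($f = -1 + 77 = 76$)
$J{\left(w \right)} = \frac{76 + w}{-116 + w}$ ($J{\left(w \right)} = \frac{w + 76}{w - 116} = \frac{76 + w}{-116 + w}$)
$-41914 - \left(J{\left(128 \right)} + 308 \cdot \frac{0}{36}\right) = -41914 - \left(\frac{76 + 128}{-116 + 128} + 308 \cdot \frac{0}{36}\right) = -41914 - \left(\frac{1}{12} \cdot 204 + 308 \cdot 0 \cdot \frac{1}{36}\right) = -41914 - \left(\frac{1}{12} \cdot 204 + 308 \cdot 0\right) = -41914 - \left(17 + 0\right) = -41914 - 17 = -41931$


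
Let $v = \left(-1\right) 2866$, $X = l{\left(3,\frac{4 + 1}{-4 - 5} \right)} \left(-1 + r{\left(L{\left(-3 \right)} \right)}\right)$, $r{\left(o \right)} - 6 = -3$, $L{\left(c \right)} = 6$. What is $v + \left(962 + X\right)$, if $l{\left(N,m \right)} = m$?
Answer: $- \frac{17146}{9} \approx -1905.1$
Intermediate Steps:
$r{\left(o \right)} = 3$ ($r{\left(o \right)} = 6 - 3 = 3$)
$X = - \frac{10}{9}$ ($X = \frac{4 + 1}{-4 - 5} \left(-1 + 3\right) = \frac{5}{-9} \cdot 2 = 5 \left(- \frac{1}{9}\right) 2 = \left(- \frac{5}{9}\right) 2 = - \frac{10}{9} \approx -1.1111$)
$v = -2866$
$v + \left(962 + X\right) = -2866 + \left(962 - \frac{10}{9}\right) = -2866 + \frac{8648}{9} = - \frac{17146}{9}$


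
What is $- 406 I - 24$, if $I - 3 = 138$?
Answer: $-57270$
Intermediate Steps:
$I = 141$ ($I = 3 + 138 = 141$)
$- 406 I - 24 = \left(-406\right) 141 - 24 = -57246 - 24 = -57270$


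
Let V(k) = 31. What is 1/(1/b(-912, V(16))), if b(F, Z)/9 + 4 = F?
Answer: -8244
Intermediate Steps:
b(F, Z) = -36 + 9*F
1/(1/b(-912, V(16))) = 1/(1/(-36 + 9*(-912))) = 1/(1/(-36 - 8208)) = 1/(1/(-8244)) = 1/(-1/8244) = -8244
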